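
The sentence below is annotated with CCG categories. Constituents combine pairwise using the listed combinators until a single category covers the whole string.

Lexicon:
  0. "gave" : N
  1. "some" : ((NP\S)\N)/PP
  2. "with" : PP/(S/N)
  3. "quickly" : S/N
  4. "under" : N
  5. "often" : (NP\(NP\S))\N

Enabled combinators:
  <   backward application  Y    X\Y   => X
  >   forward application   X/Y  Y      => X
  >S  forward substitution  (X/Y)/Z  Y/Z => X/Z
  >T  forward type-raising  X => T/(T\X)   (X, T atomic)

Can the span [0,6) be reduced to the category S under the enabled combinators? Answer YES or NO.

N ((NP\S)\N)/PP PP/(S/N) S/N N (NP\(NP\S))\N
CKY chart[0,6] = {N/(N\NP), NP, NP/(NP\NP), PP/(PP\NP), S/(S\NP)}; S ∉ chart

NO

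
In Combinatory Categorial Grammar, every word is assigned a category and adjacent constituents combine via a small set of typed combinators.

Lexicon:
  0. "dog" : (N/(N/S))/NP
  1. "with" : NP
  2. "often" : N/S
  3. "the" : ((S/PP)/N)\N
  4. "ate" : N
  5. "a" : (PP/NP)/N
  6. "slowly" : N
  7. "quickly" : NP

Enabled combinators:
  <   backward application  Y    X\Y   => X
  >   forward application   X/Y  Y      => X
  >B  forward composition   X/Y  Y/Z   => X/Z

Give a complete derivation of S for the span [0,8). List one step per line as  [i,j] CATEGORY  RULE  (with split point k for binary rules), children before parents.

[0,8] S   >
  [0,5] S/PP   >
    [0,4] (S/PP)/N   <
      [0,3] N   >
        [0,2] N/(N/S)   >
          [0,1] "dog" : (N/(N/S))/NP
          [1,2] "with" : NP
        [2,3] "often" : N/S
      [3,4] "the" : ((S/PP)/N)\N
    [4,5] "ate" : N
  [5,8] PP   >
    [5,7] PP/NP   >
      [5,6] "a" : (PP/NP)/N
      [6,7] "slowly" : N
    [7,8] "quickly" : NP

[0,1] (N/(N/S))/NP  lex  "dog"
[1,2] NP  lex  "with"
[0,2] N/(N/S)  >  k=1
[2,3] N/S  lex  "often"
[0,3] N  >  k=2
[3,4] ((S/PP)/N)\N  lex  "the"
[0,4] (S/PP)/N  <  k=3
[4,5] N  lex  "ate"
[0,5] S/PP  >  k=4
[5,6] (PP/NP)/N  lex  "a"
[6,7] N  lex  "slowly"
[5,7] PP/NP  >  k=6
[7,8] NP  lex  "quickly"
[5,8] PP  >  k=7
[0,8] S  >  k=5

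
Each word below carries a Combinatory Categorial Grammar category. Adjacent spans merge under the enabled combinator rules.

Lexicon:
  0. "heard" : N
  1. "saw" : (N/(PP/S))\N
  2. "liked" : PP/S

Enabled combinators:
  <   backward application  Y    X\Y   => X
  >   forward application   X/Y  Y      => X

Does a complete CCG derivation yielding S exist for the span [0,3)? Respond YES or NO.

N (N/(PP/S))\N PP/S
CKY chart[0,3] = {N}; S ∉ chart

NO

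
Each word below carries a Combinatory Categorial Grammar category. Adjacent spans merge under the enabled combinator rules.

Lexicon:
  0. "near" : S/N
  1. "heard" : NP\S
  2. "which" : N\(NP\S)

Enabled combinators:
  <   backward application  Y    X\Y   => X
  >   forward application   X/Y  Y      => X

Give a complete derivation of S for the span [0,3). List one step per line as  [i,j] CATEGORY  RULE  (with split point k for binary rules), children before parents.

[0,1] S/N  lex  "near"
[1,2] NP\S  lex  "heard"
[2,3] N\(NP\S)  lex  "which"
[1,3] N  <  k=2
[0,3] S  >  k=1

[0,3] S   >
  [0,1] "near" : S/N
  [1,3] N   <
    [1,2] "heard" : NP\S
    [2,3] "which" : N\(NP\S)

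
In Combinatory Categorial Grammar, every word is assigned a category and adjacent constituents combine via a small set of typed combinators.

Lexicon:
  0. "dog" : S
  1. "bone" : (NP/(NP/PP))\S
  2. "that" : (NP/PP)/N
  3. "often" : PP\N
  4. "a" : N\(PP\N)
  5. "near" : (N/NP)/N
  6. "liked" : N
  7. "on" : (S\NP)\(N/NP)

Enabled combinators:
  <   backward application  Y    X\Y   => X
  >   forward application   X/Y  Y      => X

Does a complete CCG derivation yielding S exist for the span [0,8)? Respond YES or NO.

[0,8] S   <
  [0,5] NP   >
    [0,2] NP/(NP/PP)   <
      [0,1] "dog" : S
      [1,2] "bone" : (NP/(NP/PP))\S
    [2,5] NP/PP   >
      [2,3] "that" : (NP/PP)/N
      [3,5] N   <
        [3,4] "often" : PP\N
        [4,5] "a" : N\(PP\N)
  [5,8] S\NP   <
    [5,7] N/NP   >
      [5,6] "near" : (N/NP)/N
      [6,7] "liked" : N
    [7,8] "on" : (S\NP)\(N/NP)

YES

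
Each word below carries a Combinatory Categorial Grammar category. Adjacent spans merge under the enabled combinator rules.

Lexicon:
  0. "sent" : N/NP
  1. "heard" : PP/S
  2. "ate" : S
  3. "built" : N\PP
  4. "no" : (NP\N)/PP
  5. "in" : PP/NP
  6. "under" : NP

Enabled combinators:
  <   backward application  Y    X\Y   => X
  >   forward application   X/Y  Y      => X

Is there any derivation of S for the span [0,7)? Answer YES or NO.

N/NP PP/S S N\PP (NP\N)/PP PP/NP NP
CKY chart[0,7] = {N}; S ∉ chart

NO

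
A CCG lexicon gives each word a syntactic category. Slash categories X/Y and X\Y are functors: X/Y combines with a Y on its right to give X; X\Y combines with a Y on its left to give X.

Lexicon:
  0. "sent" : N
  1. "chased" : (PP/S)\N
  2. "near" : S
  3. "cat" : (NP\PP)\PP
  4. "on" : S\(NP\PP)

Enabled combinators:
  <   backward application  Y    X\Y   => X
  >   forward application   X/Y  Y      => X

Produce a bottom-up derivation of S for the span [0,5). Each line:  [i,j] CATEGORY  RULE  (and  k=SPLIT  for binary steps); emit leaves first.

[0,5] S   <
  [0,4] NP\PP   <
    [0,3] PP   >
      [0,2] PP/S   <
        [0,1] "sent" : N
        [1,2] "chased" : (PP/S)\N
      [2,3] "near" : S
    [3,4] "cat" : (NP\PP)\PP
  [4,5] "on" : S\(NP\PP)

[0,1] N  lex  "sent"
[1,2] (PP/S)\N  lex  "chased"
[0,2] PP/S  <  k=1
[2,3] S  lex  "near"
[0,3] PP  >  k=2
[3,4] (NP\PP)\PP  lex  "cat"
[0,4] NP\PP  <  k=3
[4,5] S\(NP\PP)  lex  "on"
[0,5] S  <  k=4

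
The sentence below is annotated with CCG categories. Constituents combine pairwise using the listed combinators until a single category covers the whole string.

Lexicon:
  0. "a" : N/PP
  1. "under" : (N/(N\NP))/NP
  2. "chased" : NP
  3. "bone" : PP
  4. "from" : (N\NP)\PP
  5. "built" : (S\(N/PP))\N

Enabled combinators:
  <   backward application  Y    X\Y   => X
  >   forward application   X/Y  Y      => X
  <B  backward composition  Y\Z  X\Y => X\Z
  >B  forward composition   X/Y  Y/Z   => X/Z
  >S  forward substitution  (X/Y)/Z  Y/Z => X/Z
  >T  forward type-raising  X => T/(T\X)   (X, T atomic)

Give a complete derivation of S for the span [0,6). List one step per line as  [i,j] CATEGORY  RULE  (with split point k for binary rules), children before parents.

[0,6] S   <
  [0,1] "a" : N/PP
  [1,6] S\(N/PP)   <
    [1,5] N   >
      [1,3] N/(N\NP)   >
        [1,2] "under" : (N/(N\NP))/NP
        [2,3] "chased" : NP
      [3,5] N\NP   <
        [3,4] "bone" : PP
        [4,5] "from" : (N\NP)\PP
    [5,6] "built" : (S\(N/PP))\N

[0,1] N/PP  lex  "a"
[1,2] (N/(N\NP))/NP  lex  "under"
[2,3] NP  lex  "chased"
[1,3] N/(N\NP)  >  k=2
[3,4] PP  lex  "bone"
[4,5] (N\NP)\PP  lex  "from"
[3,5] N\NP  <  k=4
[1,5] N  >  k=3
[5,6] (S\(N/PP))\N  lex  "built"
[1,6] S\(N/PP)  <  k=5
[0,6] S  <  k=1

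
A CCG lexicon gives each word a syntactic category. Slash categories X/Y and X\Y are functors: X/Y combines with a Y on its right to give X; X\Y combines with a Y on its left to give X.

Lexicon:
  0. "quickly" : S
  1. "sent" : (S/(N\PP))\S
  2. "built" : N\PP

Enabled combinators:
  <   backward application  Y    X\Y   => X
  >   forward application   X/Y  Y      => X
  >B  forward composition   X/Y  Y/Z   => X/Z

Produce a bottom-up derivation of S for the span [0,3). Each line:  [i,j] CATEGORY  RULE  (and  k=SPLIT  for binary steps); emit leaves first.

[0,1] S  lex  "quickly"
[1,2] (S/(N\PP))\S  lex  "sent"
[0,2] S/(N\PP)  <  k=1
[2,3] N\PP  lex  "built"
[0,3] S  >  k=2

[0,3] S   >
  [0,2] S/(N\PP)   <
    [0,1] "quickly" : S
    [1,2] "sent" : (S/(N\PP))\S
  [2,3] "built" : N\PP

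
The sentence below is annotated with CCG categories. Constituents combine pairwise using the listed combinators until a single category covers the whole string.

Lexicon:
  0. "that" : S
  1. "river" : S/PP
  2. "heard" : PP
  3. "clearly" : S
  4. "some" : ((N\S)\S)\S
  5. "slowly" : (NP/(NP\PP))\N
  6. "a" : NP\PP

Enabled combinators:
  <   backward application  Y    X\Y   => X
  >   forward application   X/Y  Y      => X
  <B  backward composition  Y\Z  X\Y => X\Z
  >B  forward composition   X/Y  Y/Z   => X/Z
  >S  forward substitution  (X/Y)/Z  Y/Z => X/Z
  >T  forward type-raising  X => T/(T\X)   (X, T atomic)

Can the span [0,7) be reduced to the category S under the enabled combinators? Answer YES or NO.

NO

S S/PP PP S ((N\S)\S)\S (NP/(NP\PP))\N NP\PP
CKY chart[0,7] = {N/(N\NP), NP, NP/(NP\NP), PP/(PP\NP), S/(S\NP)}; S ∉ chart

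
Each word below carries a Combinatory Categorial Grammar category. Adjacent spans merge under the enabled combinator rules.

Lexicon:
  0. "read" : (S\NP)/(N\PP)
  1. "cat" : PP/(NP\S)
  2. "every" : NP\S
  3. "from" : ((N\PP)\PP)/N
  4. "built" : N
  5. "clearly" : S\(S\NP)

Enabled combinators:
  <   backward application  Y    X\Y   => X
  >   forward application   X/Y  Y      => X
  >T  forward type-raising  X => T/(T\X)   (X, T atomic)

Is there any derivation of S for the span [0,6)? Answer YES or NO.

[0,6] S   <
  [0,5] S\NP   >
    [0,1] "read" : (S\NP)/(N\PP)
    [1,5] N\PP   <
      [1,3] PP   >
        [1,2] "cat" : PP/(NP\S)
        [2,3] "every" : NP\S
      [3,5] (N\PP)\PP   >
        [3,4] "from" : ((N\PP)\PP)/N
        [4,5] "built" : N
  [5,6] "clearly" : S\(S\NP)

YES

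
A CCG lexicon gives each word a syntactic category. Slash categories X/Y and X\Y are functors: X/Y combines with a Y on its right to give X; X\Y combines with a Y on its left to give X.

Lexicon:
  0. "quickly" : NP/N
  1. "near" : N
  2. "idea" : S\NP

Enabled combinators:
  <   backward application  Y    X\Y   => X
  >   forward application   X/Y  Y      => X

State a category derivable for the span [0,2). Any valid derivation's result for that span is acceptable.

[0,3] S   <
  [0,2] NP   >
    [0,1] "quickly" : NP/N
    [1,2] "near" : N
  [2,3] "idea" : S\NP

NP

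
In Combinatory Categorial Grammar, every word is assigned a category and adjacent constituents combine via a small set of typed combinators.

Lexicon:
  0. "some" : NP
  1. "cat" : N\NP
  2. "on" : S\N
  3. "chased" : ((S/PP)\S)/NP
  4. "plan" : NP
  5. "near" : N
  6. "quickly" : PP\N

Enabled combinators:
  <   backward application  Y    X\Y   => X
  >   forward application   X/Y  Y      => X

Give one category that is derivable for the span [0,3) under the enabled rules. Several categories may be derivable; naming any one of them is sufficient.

[0,7] S   >
  [0,5] S/PP   <
    [0,3] S   <
      [0,2] N   <
        [0,1] "some" : NP
        [1,2] "cat" : N\NP
      [2,3] "on" : S\N
    [3,5] (S/PP)\S   >
      [3,4] "chased" : ((S/PP)\S)/NP
      [4,5] "plan" : NP
  [5,7] PP   <
    [5,6] "near" : N
    [6,7] "quickly" : PP\N

S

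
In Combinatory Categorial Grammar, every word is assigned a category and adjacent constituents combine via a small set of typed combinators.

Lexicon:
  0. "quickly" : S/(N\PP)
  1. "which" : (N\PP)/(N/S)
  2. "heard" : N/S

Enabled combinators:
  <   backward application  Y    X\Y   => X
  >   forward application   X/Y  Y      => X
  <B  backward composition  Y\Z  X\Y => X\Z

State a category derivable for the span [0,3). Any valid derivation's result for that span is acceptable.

[0,3] S   >
  [0,1] "quickly" : S/(N\PP)
  [1,3] N\PP   >
    [1,2] "which" : (N\PP)/(N/S)
    [2,3] "heard" : N/S

S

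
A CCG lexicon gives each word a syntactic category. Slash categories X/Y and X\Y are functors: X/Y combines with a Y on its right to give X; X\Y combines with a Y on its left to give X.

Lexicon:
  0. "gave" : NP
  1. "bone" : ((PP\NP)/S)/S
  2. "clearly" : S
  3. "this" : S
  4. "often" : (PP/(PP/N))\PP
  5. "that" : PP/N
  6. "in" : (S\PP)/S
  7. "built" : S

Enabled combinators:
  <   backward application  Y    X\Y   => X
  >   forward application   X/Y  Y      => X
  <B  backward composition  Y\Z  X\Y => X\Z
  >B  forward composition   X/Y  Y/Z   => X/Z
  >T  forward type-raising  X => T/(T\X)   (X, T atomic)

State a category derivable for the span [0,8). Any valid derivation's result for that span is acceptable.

S

[0,8] S   <
  [0,6] PP   >
    [0,5] PP/(PP/N)   <
      [0,4] PP   <
        [0,1] "gave" : NP
        [1,4] PP\NP   >
          [1,3] (PP\NP)/S   >
            [1,2] "bone" : ((PP\NP)/S)/S
            [2,3] "clearly" : S
          [3,4] "this" : S
      [4,5] "often" : (PP/(PP/N))\PP
    [5,6] "that" : PP/N
  [6,8] S\PP   >
    [6,7] "in" : (S\PP)/S
    [7,8] "built" : S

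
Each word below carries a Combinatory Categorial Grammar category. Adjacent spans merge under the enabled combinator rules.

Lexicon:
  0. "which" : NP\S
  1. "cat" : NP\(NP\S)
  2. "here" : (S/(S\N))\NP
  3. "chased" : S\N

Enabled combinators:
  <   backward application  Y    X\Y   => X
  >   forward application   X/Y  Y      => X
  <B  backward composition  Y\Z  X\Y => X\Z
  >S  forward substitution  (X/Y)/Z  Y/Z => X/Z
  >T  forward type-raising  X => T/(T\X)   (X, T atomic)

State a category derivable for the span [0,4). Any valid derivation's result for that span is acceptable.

S

[0,4] S   >
  [0,3] S/(S\N)   <
    [0,2] NP   <
      [0,1] "which" : NP\S
      [1,2] "cat" : NP\(NP\S)
    [2,3] "here" : (S/(S\N))\NP
  [3,4] "chased" : S\N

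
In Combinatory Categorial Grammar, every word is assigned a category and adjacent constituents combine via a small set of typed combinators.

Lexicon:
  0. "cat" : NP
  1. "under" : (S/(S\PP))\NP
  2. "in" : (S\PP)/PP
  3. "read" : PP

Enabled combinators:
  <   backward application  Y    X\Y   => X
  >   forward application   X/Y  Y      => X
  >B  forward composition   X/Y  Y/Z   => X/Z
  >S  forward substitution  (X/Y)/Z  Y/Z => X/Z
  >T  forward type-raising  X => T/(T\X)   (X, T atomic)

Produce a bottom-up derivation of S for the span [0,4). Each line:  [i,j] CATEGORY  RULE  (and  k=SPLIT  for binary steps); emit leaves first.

[0,4] S   >
  [0,2] S/(S\PP)   <
    [0,1] "cat" : NP
    [1,2] "under" : (S/(S\PP))\NP
  [2,4] S\PP   >
    [2,3] "in" : (S\PP)/PP
    [3,4] "read" : PP

[0,1] NP  lex  "cat"
[1,2] (S/(S\PP))\NP  lex  "under"
[0,2] S/(S\PP)  <  k=1
[2,3] (S\PP)/PP  lex  "in"
[3,4] PP  lex  "read"
[2,4] S\PP  >  k=3
[0,4] S  >  k=2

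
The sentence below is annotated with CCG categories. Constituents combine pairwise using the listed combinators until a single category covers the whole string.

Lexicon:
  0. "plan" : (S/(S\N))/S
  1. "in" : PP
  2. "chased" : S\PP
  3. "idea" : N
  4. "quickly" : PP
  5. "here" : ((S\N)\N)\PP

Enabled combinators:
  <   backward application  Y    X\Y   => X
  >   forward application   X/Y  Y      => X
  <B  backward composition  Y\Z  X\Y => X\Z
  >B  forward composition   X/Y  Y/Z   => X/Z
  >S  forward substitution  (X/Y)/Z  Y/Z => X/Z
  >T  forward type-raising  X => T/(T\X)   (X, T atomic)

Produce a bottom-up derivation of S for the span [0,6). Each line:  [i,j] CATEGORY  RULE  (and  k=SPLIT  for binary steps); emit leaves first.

[0,6] S   >
  [0,3] S/(S\N)   >
    [0,1] "plan" : (S/(S\N))/S
    [1,3] S   <
      [1,2] "in" : PP
      [2,3] "chased" : S\PP
  [3,6] S\N   <
    [3,4] "idea" : N
    [4,6] (S\N)\N   <
      [4,5] "quickly" : PP
      [5,6] "here" : ((S\N)\N)\PP

[0,1] (S/(S\N))/S  lex  "plan"
[1,2] PP  lex  "in"
[2,3] S\PP  lex  "chased"
[1,3] S  <  k=2
[0,3] S/(S\N)  >  k=1
[3,4] N  lex  "idea"
[4,5] PP  lex  "quickly"
[5,6] ((S\N)\N)\PP  lex  "here"
[4,6] (S\N)\N  <  k=5
[3,6] S\N  <  k=4
[0,6] S  >  k=3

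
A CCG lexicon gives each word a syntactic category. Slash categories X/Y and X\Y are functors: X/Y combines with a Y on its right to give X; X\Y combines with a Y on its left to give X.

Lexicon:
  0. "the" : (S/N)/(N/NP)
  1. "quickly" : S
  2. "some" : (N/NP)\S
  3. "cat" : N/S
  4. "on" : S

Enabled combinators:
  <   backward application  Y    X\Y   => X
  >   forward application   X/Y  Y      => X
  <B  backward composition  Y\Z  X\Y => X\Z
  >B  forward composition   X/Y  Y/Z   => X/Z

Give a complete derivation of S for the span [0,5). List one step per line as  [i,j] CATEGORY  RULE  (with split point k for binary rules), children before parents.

[0,5] S   >
  [0,3] S/N   >
    [0,1] "the" : (S/N)/(N/NP)
    [1,3] N/NP   <
      [1,2] "quickly" : S
      [2,3] "some" : (N/NP)\S
  [3,5] N   >
    [3,4] "cat" : N/S
    [4,5] "on" : S

[0,1] (S/N)/(N/NP)  lex  "the"
[1,2] S  lex  "quickly"
[2,3] (N/NP)\S  lex  "some"
[1,3] N/NP  <  k=2
[0,3] S/N  >  k=1
[3,4] N/S  lex  "cat"
[4,5] S  lex  "on"
[3,5] N  >  k=4
[0,5] S  >  k=3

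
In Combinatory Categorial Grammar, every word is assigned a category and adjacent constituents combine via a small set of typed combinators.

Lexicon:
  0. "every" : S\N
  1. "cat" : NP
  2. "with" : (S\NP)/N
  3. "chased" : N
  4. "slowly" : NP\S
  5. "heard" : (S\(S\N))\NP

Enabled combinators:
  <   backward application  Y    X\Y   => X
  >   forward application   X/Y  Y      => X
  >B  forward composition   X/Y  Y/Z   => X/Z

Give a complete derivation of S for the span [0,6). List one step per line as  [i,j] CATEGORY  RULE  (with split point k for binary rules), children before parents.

[0,6] S   <
  [0,1] "every" : S\N
  [1,6] S\(S\N)   <
    [1,5] NP   <
      [1,4] S   <
        [1,2] "cat" : NP
        [2,4] S\NP   >
          [2,3] "with" : (S\NP)/N
          [3,4] "chased" : N
      [4,5] "slowly" : NP\S
    [5,6] "heard" : (S\(S\N))\NP

[0,1] S\N  lex  "every"
[1,2] NP  lex  "cat"
[2,3] (S\NP)/N  lex  "with"
[3,4] N  lex  "chased"
[2,4] S\NP  >  k=3
[1,4] S  <  k=2
[4,5] NP\S  lex  "slowly"
[1,5] NP  <  k=4
[5,6] (S\(S\N))\NP  lex  "heard"
[1,6] S\(S\N)  <  k=5
[0,6] S  <  k=1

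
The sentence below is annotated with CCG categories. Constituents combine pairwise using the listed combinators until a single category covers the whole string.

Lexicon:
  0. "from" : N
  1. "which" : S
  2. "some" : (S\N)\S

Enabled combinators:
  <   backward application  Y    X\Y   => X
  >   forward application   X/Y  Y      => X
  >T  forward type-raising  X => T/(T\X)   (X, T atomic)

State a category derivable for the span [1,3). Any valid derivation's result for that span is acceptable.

S\N

[0,3] S   >
  [0,1] S/(S\N)   >T
    [0,1] "from" : N
  [1,3] S\N   <
    [1,2] "which" : S
    [2,3] "some" : (S\N)\S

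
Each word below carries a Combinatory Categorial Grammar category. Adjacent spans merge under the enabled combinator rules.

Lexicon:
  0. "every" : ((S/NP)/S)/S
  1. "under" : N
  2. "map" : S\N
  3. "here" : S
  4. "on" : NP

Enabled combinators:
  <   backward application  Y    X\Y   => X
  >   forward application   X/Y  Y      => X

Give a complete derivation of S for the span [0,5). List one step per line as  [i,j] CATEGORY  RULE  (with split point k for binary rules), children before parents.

[0,5] S   >
  [0,4] S/NP   >
    [0,3] (S/NP)/S   >
      [0,1] "every" : ((S/NP)/S)/S
      [1,3] S   <
        [1,2] "under" : N
        [2,3] "map" : S\N
    [3,4] "here" : S
  [4,5] "on" : NP

[0,1] ((S/NP)/S)/S  lex  "every"
[1,2] N  lex  "under"
[2,3] S\N  lex  "map"
[1,3] S  <  k=2
[0,3] (S/NP)/S  >  k=1
[3,4] S  lex  "here"
[0,4] S/NP  >  k=3
[4,5] NP  lex  "on"
[0,5] S  >  k=4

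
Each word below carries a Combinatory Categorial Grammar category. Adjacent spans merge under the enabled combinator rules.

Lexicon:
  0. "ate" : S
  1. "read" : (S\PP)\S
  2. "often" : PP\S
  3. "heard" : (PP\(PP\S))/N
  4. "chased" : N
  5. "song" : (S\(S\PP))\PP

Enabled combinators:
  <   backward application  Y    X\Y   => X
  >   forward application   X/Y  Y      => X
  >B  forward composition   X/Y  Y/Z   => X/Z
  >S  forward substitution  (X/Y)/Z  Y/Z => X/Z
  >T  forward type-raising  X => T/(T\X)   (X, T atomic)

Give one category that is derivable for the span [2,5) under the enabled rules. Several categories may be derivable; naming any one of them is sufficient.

PP

[0,6] S   <
  [0,2] S\PP   <
    [0,1] "ate" : S
    [1,2] "read" : (S\PP)\S
  [2,6] S\(S\PP)   <
    [2,5] PP   <
      [2,3] "often" : PP\S
      [3,5] PP\(PP\S)   >
        [3,4] "heard" : (PP\(PP\S))/N
        [4,5] "chased" : N
    [5,6] "song" : (S\(S\PP))\PP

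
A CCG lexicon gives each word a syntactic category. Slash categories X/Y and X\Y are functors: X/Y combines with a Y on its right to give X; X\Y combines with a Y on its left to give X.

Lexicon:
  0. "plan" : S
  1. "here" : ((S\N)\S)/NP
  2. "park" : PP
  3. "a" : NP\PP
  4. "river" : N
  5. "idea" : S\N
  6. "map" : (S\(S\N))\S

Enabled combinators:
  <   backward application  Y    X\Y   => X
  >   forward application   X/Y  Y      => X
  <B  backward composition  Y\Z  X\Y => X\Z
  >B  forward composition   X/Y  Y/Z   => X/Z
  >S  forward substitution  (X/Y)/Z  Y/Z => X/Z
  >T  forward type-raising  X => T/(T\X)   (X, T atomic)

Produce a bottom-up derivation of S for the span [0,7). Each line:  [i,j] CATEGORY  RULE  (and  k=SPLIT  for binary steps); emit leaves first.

[0,7] S   <
  [0,4] S\N   <
    [0,1] "plan" : S
    [1,4] (S\N)\S   >
      [1,2] "here" : ((S\N)\S)/NP
      [2,4] NP   <
        [2,3] "park" : PP
        [3,4] "a" : NP\PP
  [4,7] S\(S\N)   <
    [4,6] S   <
      [4,5] "river" : N
      [5,6] "idea" : S\N
    [6,7] "map" : (S\(S\N))\S

[0,1] S  lex  "plan"
[1,2] ((S\N)\S)/NP  lex  "here"
[2,3] PP  lex  "park"
[3,4] NP\PP  lex  "a"
[2,4] NP  <  k=3
[1,4] (S\N)\S  >  k=2
[0,4] S\N  <  k=1
[4,5] N  lex  "river"
[5,6] S\N  lex  "idea"
[4,6] S  <  k=5
[6,7] (S\(S\N))\S  lex  "map"
[4,7] S\(S\N)  <  k=6
[0,7] S  <  k=4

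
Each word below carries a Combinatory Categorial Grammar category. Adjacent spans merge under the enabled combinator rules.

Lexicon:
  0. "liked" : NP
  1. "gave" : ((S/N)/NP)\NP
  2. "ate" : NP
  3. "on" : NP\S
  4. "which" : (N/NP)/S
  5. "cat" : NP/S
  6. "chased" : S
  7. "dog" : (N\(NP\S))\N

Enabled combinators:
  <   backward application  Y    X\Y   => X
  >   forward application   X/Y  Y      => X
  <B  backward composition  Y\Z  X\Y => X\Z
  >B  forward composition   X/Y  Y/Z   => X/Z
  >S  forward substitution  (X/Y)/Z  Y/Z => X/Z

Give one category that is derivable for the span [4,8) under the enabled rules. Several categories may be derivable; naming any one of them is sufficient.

[0,8] S   >
  [0,3] S/N   >
    [0,2] (S/N)/NP   <
      [0,1] "liked" : NP
      [1,2] "gave" : ((S/N)/NP)\NP
    [2,3] "ate" : NP
  [3,8] N   <
    [3,4] "on" : NP\S
    [4,8] N\(NP\S)   <
      [4,7] N   >
        [4,6] N/S   >S
          [4,5] "which" : (N/NP)/S
          [5,6] "cat" : NP/S
        [6,7] "chased" : S
      [7,8] "dog" : (N\(NP\S))\N

N\(NP\S)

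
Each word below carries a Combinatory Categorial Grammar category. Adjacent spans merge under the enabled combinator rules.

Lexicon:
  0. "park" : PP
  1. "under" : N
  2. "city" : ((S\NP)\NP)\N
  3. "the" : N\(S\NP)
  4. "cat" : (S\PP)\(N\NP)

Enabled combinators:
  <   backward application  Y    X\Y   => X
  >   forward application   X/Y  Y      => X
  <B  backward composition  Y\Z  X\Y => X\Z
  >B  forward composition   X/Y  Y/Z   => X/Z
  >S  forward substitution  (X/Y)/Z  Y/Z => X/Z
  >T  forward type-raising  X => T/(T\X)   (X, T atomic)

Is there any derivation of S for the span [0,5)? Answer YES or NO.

YES

[0,5] S   >
  [0,1] S/(S\PP)   >T
    [0,1] "park" : PP
  [1,5] S\PP   <
    [1,4] N\NP   <B
      [1,3] (S\NP)\NP   <
        [1,2] "under" : N
        [2,3] "city" : ((S\NP)\NP)\N
      [3,4] "the" : N\(S\NP)
    [4,5] "cat" : (S\PP)\(N\NP)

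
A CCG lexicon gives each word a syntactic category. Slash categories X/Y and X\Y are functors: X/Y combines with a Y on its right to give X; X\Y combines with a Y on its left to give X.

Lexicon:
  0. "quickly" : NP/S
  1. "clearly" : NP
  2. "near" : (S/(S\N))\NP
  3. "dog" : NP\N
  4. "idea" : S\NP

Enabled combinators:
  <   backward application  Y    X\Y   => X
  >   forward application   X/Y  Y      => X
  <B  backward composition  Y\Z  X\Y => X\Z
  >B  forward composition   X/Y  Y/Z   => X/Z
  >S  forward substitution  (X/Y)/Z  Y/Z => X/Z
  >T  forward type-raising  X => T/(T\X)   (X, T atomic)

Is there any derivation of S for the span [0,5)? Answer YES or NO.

NO

NP/S NP (S/(S\N))\NP NP\N S\NP
CKY chart[0,5] = {N/(N\NP), NP, NP/(NP\NP), NP/(S\S), PP/(PP\NP), S/(S\NP)}; S ∉ chart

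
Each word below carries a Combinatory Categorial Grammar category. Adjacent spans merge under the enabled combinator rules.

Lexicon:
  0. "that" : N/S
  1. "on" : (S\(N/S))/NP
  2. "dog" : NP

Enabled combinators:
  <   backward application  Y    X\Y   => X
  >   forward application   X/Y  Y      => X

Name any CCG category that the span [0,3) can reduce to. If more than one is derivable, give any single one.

[0,3] S   <
  [0,1] "that" : N/S
  [1,3] S\(N/S)   >
    [1,2] "on" : (S\(N/S))/NP
    [2,3] "dog" : NP

S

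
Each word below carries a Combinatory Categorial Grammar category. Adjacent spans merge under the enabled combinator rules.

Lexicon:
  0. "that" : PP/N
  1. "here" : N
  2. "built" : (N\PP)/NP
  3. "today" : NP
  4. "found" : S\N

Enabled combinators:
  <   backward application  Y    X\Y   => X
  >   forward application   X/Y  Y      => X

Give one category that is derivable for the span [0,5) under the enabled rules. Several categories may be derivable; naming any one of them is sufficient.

[0,5] S   <
  [0,4] N   <
    [0,2] PP   >
      [0,1] "that" : PP/N
      [1,2] "here" : N
    [2,4] N\PP   >
      [2,3] "built" : (N\PP)/NP
      [3,4] "today" : NP
  [4,5] "found" : S\N

S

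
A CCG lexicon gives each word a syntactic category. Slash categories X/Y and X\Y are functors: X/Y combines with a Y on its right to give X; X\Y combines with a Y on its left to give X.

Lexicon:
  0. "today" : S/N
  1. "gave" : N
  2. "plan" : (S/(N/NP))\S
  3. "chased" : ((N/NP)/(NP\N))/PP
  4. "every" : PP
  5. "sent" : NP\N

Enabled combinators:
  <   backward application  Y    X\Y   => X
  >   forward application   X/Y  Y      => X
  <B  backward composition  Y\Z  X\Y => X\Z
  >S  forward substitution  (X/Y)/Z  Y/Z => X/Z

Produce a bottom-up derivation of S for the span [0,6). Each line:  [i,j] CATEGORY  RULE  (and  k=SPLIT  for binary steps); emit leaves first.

[0,6] S   >
  [0,3] S/(N/NP)   <
    [0,2] S   >
      [0,1] "today" : S/N
      [1,2] "gave" : N
    [2,3] "plan" : (S/(N/NP))\S
  [3,6] N/NP   >
    [3,5] (N/NP)/(NP\N)   >
      [3,4] "chased" : ((N/NP)/(NP\N))/PP
      [4,5] "every" : PP
    [5,6] "sent" : NP\N

[0,1] S/N  lex  "today"
[1,2] N  lex  "gave"
[0,2] S  >  k=1
[2,3] (S/(N/NP))\S  lex  "plan"
[0,3] S/(N/NP)  <  k=2
[3,4] ((N/NP)/(NP\N))/PP  lex  "chased"
[4,5] PP  lex  "every"
[3,5] (N/NP)/(NP\N)  >  k=4
[5,6] NP\N  lex  "sent"
[3,6] N/NP  >  k=5
[0,6] S  >  k=3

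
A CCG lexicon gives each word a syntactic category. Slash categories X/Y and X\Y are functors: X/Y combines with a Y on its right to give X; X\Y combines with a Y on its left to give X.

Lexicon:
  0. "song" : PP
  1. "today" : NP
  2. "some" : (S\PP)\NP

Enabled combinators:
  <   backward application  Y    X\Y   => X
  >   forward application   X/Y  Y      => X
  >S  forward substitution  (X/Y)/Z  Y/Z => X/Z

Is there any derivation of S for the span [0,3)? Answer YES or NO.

YES

[0,3] S   <
  [0,1] "song" : PP
  [1,3] S\PP   <
    [1,2] "today" : NP
    [2,3] "some" : (S\PP)\NP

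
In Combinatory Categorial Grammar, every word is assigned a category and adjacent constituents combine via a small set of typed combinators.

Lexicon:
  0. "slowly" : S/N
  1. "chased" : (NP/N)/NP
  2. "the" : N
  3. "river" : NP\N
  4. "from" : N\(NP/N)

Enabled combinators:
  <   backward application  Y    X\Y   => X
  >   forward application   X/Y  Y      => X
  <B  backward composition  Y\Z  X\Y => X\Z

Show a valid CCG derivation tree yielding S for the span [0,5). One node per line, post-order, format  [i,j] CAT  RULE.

[0,1] S/N  lex  "slowly"
[1,2] (NP/N)/NP  lex  "chased"
[2,3] N  lex  "the"
[3,4] NP\N  lex  "river"
[2,4] NP  <  k=3
[1,4] NP/N  >  k=2
[4,5] N\(NP/N)  lex  "from"
[1,5] N  <  k=4
[0,5] S  >  k=1

[0,5] S   >
  [0,1] "slowly" : S/N
  [1,5] N   <
    [1,4] NP/N   >
      [1,2] "chased" : (NP/N)/NP
      [2,4] NP   <
        [2,3] "the" : N
        [3,4] "river" : NP\N
    [4,5] "from" : N\(NP/N)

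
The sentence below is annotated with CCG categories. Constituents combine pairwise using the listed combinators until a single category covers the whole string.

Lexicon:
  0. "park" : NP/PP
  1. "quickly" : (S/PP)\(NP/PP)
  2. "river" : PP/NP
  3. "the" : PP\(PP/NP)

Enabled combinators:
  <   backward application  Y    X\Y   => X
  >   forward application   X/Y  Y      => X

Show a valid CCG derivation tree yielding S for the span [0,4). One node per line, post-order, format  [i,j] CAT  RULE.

[0,4] S   >
  [0,2] S/PP   <
    [0,1] "park" : NP/PP
    [1,2] "quickly" : (S/PP)\(NP/PP)
  [2,4] PP   <
    [2,3] "river" : PP/NP
    [3,4] "the" : PP\(PP/NP)

[0,1] NP/PP  lex  "park"
[1,2] (S/PP)\(NP/PP)  lex  "quickly"
[0,2] S/PP  <  k=1
[2,3] PP/NP  lex  "river"
[3,4] PP\(PP/NP)  lex  "the"
[2,4] PP  <  k=3
[0,4] S  >  k=2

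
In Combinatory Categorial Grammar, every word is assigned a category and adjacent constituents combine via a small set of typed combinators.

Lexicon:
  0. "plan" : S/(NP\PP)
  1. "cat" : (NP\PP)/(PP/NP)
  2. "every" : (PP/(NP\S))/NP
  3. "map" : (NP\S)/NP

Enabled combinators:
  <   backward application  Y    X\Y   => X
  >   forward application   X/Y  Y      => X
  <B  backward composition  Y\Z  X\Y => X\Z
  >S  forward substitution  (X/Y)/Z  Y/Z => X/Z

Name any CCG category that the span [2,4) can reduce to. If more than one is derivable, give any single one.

PP/NP

[0,4] S   >
  [0,1] "plan" : S/(NP\PP)
  [1,4] NP\PP   >
    [1,2] "cat" : (NP\PP)/(PP/NP)
    [2,4] PP/NP   >S
      [2,3] "every" : (PP/(NP\S))/NP
      [3,4] "map" : (NP\S)/NP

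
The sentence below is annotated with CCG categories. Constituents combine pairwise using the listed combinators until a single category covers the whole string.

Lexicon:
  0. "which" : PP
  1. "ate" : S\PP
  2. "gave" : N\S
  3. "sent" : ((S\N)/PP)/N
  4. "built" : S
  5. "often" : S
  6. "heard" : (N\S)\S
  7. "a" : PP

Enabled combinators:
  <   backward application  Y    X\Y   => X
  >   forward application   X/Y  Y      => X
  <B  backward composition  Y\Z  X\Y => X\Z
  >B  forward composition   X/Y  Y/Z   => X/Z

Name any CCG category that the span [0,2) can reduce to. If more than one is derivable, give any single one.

S

[0,8] S   <
  [0,3] N   <
    [0,2] S   <
      [0,1] "which" : PP
      [1,2] "ate" : S\PP
    [2,3] "gave" : N\S
  [3,8] S\N   >
    [3,7] (S\N)/PP   >
      [3,4] "sent" : ((S\N)/PP)/N
      [4,7] N   <
        [4,5] "built" : S
        [5,7] N\S   <
          [5,6] "often" : S
          [6,7] "heard" : (N\S)\S
    [7,8] "a" : PP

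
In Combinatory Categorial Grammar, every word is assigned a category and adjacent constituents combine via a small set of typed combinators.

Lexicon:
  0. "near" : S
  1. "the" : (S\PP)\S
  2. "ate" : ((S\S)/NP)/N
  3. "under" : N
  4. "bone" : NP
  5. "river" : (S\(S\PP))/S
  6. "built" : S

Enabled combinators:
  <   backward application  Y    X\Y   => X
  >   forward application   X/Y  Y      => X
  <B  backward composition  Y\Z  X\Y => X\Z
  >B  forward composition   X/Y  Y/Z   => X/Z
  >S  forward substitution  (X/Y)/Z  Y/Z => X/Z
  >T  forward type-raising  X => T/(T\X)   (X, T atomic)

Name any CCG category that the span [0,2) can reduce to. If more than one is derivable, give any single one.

[0,7] S   <
  [0,5] S\PP   <B
    [0,2] S\PP   <
      [0,1] "near" : S
      [1,2] "the" : (S\PP)\S
    [2,5] S\S   >
      [2,4] (S\S)/NP   >
        [2,3] "ate" : ((S\S)/NP)/N
        [3,4] "under" : N
      [4,5] "bone" : NP
  [5,7] S\(S\PP)   >
    [5,6] "river" : (S\(S\PP))/S
    [6,7] "built" : S

S\PP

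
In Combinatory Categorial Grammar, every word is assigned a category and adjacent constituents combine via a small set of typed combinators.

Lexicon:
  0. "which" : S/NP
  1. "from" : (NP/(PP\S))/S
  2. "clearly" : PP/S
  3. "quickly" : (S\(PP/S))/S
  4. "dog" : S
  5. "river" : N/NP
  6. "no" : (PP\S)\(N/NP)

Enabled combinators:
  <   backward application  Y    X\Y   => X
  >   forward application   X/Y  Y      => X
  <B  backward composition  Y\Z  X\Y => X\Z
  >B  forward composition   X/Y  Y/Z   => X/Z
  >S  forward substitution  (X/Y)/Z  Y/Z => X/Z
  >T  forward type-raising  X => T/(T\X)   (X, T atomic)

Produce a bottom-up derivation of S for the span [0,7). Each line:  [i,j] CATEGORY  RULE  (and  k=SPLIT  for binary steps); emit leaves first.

[0,7] S   >
  [0,1] "which" : S/NP
  [1,7] NP   >
    [1,5] NP/(PP\S)   >
      [1,2] "from" : (NP/(PP\S))/S
      [2,5] S   <
        [2,3] "clearly" : PP/S
        [3,5] S\(PP/S)   >
          [3,4] "quickly" : (S\(PP/S))/S
          [4,5] "dog" : S
    [5,7] PP\S   <
      [5,6] "river" : N/NP
      [6,7] "no" : (PP\S)\(N/NP)

[0,1] S/NP  lex  "which"
[1,2] (NP/(PP\S))/S  lex  "from"
[2,3] PP/S  lex  "clearly"
[3,4] (S\(PP/S))/S  lex  "quickly"
[4,5] S  lex  "dog"
[3,5] S\(PP/S)  >  k=4
[2,5] S  <  k=3
[1,5] NP/(PP\S)  >  k=2
[5,6] N/NP  lex  "river"
[6,7] (PP\S)\(N/NP)  lex  "no"
[5,7] PP\S  <  k=6
[1,7] NP  >  k=5
[0,7] S  >  k=1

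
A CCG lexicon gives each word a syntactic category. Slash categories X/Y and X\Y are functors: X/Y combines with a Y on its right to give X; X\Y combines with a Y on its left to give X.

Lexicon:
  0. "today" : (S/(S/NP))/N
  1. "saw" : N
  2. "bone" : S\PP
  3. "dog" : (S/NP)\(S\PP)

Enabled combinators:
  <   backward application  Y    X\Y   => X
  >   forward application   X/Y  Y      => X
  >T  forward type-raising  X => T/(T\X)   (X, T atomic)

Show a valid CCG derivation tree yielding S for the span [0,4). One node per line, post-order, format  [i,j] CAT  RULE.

[0,4] S   >
  [0,2] S/(S/NP)   >
    [0,1] "today" : (S/(S/NP))/N
    [1,2] "saw" : N
  [2,4] S/NP   <
    [2,3] "bone" : S\PP
    [3,4] "dog" : (S/NP)\(S\PP)

[0,1] (S/(S/NP))/N  lex  "today"
[1,2] N  lex  "saw"
[0,2] S/(S/NP)  >  k=1
[2,3] S\PP  lex  "bone"
[3,4] (S/NP)\(S\PP)  lex  "dog"
[2,4] S/NP  <  k=3
[0,4] S  >  k=2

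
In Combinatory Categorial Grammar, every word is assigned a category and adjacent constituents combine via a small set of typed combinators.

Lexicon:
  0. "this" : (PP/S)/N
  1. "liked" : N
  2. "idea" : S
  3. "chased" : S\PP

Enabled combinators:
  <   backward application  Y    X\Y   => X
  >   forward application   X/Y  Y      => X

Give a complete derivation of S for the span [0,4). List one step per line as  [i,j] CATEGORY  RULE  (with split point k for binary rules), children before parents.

[0,1] (PP/S)/N  lex  "this"
[1,2] N  lex  "liked"
[0,2] PP/S  >  k=1
[2,3] S  lex  "idea"
[0,3] PP  >  k=2
[3,4] S\PP  lex  "chased"
[0,4] S  <  k=3

[0,4] S   <
  [0,3] PP   >
    [0,2] PP/S   >
      [0,1] "this" : (PP/S)/N
      [1,2] "liked" : N
    [2,3] "idea" : S
  [3,4] "chased" : S\PP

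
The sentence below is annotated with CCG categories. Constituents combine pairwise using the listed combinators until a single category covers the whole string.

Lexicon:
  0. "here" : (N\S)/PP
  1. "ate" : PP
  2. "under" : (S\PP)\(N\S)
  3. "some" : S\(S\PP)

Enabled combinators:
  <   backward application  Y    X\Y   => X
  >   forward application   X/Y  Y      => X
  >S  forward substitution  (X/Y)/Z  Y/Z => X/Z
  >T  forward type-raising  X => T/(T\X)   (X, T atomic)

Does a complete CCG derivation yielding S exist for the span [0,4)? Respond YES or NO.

[0,4] S   <
  [0,3] S\PP   <
    [0,2] N\S   >
      [0,1] "here" : (N\S)/PP
      [1,2] "ate" : PP
    [2,3] "under" : (S\PP)\(N\S)
  [3,4] "some" : S\(S\PP)

YES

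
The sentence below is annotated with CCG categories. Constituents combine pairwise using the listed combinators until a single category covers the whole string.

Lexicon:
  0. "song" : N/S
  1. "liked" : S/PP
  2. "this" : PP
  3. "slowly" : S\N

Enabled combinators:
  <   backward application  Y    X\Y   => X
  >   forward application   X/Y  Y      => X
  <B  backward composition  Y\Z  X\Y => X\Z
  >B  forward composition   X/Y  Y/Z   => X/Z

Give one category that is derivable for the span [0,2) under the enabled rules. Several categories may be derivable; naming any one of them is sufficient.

[0,4] S   <
  [0,3] N   >
    [0,2] N/PP   >B
      [0,1] "song" : N/S
      [1,2] "liked" : S/PP
    [2,3] "this" : PP
  [3,4] "slowly" : S\N

N/PP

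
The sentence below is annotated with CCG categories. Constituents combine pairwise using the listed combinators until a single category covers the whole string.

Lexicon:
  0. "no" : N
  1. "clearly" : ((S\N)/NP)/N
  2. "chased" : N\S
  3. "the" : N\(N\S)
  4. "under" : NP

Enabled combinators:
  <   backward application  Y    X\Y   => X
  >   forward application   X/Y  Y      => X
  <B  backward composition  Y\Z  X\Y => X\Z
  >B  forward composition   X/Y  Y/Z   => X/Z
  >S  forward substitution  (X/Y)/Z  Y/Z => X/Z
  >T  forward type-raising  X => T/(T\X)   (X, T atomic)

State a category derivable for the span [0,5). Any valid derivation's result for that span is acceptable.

S

[0,5] S   <
  [0,1] "no" : N
  [1,5] S\N   >
    [1,4] (S\N)/NP   >
      [1,2] "clearly" : ((S\N)/NP)/N
      [2,4] N   <
        [2,3] "chased" : N\S
        [3,4] "the" : N\(N\S)
    [4,5] "under" : NP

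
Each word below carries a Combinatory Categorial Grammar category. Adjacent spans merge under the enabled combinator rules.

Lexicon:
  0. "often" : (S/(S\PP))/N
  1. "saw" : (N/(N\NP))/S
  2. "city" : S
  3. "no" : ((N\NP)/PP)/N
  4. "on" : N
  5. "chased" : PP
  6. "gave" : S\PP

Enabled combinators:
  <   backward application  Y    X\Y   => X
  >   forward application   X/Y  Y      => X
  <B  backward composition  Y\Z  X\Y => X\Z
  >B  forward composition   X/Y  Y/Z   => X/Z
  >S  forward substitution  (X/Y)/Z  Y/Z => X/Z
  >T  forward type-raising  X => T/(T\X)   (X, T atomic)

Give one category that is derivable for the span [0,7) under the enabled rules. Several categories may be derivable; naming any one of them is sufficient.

[0,7] S   >
  [0,6] S/(S\PP)   >
    [0,1] "often" : (S/(S\PP))/N
    [1,6] N   >
      [1,3] N/(N\NP)   >
        [1,2] "saw" : (N/(N\NP))/S
        [2,3] "city" : S
      [3,6] N\NP   >
        [3,5] (N\NP)/PP   >
          [3,4] "no" : ((N\NP)/PP)/N
          [4,5] "on" : N
        [5,6] "chased" : PP
  [6,7] "gave" : S\PP

S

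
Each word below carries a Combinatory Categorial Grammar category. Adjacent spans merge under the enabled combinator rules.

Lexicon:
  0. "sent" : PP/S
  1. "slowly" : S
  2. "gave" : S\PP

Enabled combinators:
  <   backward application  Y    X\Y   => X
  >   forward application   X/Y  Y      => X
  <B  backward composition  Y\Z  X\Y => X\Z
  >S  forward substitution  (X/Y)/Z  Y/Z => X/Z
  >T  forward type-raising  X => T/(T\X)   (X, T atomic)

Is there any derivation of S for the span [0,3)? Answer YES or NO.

[0,3] S   <
  [0,2] PP   >
    [0,1] "sent" : PP/S
    [1,2] "slowly" : S
  [2,3] "gave" : S\PP

YES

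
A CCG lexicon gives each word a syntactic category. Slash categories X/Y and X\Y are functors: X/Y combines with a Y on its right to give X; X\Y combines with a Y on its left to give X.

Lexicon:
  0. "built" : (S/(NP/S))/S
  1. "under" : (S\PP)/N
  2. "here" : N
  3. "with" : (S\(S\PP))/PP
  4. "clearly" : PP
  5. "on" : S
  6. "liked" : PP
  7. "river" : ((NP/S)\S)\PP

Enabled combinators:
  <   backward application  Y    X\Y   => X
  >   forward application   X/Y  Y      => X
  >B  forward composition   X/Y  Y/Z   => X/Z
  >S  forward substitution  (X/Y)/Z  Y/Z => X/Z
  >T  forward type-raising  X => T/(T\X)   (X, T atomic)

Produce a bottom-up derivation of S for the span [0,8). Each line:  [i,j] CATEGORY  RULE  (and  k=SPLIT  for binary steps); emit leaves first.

[0,8] S   >
  [0,5] S/(NP/S)   >
    [0,1] "built" : (S/(NP/S))/S
    [1,5] S   <
      [1,3] S\PP   >
        [1,2] "under" : (S\PP)/N
        [2,3] "here" : N
      [3,5] S\(S\PP)   >
        [3,4] "with" : (S\(S\PP))/PP
        [4,5] "clearly" : PP
  [5,8] NP/S   <
    [5,6] "on" : S
    [6,8] (NP/S)\S   <
      [6,7] "liked" : PP
      [7,8] "river" : ((NP/S)\S)\PP

[0,1] (S/(NP/S))/S  lex  "built"
[1,2] (S\PP)/N  lex  "under"
[2,3] N  lex  "here"
[1,3] S\PP  >  k=2
[3,4] (S\(S\PP))/PP  lex  "with"
[4,5] PP  lex  "clearly"
[3,5] S\(S\PP)  >  k=4
[1,5] S  <  k=3
[0,5] S/(NP/S)  >  k=1
[5,6] S  lex  "on"
[6,7] PP  lex  "liked"
[7,8] ((NP/S)\S)\PP  lex  "river"
[6,8] (NP/S)\S  <  k=7
[5,8] NP/S  <  k=6
[0,8] S  >  k=5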